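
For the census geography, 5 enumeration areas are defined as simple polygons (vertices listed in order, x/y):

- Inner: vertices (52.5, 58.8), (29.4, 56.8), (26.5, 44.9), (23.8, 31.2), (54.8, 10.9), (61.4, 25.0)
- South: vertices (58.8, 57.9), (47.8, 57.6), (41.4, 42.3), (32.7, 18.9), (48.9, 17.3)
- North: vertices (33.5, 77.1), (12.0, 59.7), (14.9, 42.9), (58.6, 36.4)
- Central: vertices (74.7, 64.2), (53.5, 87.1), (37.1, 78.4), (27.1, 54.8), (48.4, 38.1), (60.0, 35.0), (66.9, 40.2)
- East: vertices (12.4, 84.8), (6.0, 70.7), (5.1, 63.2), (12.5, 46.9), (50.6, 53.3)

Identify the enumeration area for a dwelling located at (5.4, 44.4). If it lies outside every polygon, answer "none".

Cast a ray rightward from (5.4, 44.4). For each polygon, the edges (by vertex number in listed order) whose endpoints lie on opposite sides of y = 44.4, where each meets that height, and whether that is right or left of the point:
Inner: 3–4 at x≈26.40 (right), 6–1 at x≈56.29 (right) → 2 crossings.
South: 2–3 at x≈42.28 (right), 5–1 at x≈55.51 (right) → 2 crossings.
North: 2–3 at x≈14.64 (right), 4–1 at x≈53.67 (right) → 2 crossings.
Central: 4–5 at x≈40.36 (right), 7–1 at x≈68.27 (right) → 2 crossings.
East: no edge straddles that height → 0 crossings.
All counts are even, so the point lies outside every listed polygon.

none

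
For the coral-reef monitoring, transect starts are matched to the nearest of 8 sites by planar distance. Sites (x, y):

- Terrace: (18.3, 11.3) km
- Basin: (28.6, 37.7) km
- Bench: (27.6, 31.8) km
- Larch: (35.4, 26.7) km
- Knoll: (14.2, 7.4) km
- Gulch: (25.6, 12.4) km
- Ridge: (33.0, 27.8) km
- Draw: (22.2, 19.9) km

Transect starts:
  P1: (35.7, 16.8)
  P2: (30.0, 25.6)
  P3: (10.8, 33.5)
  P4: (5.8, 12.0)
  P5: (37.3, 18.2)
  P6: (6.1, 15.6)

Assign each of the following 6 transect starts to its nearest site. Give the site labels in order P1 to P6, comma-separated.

Larch, Ridge, Bench, Knoll, Larch, Knoll

P1 → Larch (d²=98.10)
P2 → Ridge (d²=13.84)
P3 → Bench (d²=285.13)
P4 → Knoll (d²=91.72)
P5 → Larch (d²=75.86)
P6 → Knoll (d²=132.85)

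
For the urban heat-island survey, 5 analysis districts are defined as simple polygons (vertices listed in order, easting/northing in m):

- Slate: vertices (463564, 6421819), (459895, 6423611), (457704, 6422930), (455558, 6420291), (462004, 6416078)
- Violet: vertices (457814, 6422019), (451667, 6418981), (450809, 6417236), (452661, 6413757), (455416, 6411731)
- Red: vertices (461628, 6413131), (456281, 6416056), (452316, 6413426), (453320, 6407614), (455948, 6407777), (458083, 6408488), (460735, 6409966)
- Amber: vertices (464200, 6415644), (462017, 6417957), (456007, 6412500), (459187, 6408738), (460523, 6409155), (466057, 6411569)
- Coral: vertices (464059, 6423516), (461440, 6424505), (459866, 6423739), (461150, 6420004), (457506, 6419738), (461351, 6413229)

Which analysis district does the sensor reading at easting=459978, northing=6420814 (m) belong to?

Slate

Cast a ray rightward from (459978, 6420814). For each polygon, the edges (by vertex number in listed order) whose endpoints lie on opposite sides of northing = 6420814, where each meets that height, and whether that is right or left of the point:
Slate: 3–4 at easting≈455983.3 (left), 5–1 at easting≈463290.9 (right) → 1 crossing.
Violet: 1–2 at easting≈455375.8 (left), 5–1 at easting≈457533.1 (left) → 0 crossings.
Red: no edge straddles that height → 0 crossings.
Amber: no edge straddles that height → 0 crossings.
Coral: 3–4 at easting≈460871.5 (right), 6–1 at easting≈463347.7 (right) → 2 crossings.
Only Slate has an odd count, so the point is inside Slate.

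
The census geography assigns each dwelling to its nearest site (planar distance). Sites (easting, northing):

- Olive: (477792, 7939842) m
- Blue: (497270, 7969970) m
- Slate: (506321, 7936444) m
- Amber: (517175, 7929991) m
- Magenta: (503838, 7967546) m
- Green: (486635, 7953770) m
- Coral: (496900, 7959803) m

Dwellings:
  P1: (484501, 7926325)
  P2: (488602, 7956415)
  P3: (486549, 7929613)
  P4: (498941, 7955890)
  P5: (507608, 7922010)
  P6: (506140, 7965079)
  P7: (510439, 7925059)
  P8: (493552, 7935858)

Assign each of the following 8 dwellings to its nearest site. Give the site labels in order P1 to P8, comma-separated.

Olive, Green, Olive, Coral, Amber, Magenta, Amber, Slate

P1 → Olive (d²=227719970.00)
P2 → Green (d²=10865114.00)
P3 → Olive (d²=181317490.00)
P4 → Coral (d²=19477250.00)
P5 → Amber (d²=155223850.00)
P6 → Magenta (d²=11385293.00)
P7 → Amber (d²=69698320.00)
P8 → Slate (d²=163390757.00)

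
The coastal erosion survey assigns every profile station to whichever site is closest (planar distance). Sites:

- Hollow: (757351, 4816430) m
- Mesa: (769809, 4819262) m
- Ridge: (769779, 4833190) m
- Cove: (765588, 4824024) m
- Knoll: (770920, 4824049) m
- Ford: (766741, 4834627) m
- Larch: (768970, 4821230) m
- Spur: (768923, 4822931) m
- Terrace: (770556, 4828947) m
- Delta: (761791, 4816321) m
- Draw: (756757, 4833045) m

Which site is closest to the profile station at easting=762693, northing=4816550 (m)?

Delta

Squared distances to each site:
Hollow: 28551364.000; Mesa: 57992400.000; Ridge: 327100996.000; Cove: 64241701.000; Knoll: 123918530.000; Ford: 343164233.000; Larch: 61303129.000; Spur: 79530061.000; Terrace: 215512378.000; Delta: 866045.000; Draw: 307321121.000.
Minimum at Delta.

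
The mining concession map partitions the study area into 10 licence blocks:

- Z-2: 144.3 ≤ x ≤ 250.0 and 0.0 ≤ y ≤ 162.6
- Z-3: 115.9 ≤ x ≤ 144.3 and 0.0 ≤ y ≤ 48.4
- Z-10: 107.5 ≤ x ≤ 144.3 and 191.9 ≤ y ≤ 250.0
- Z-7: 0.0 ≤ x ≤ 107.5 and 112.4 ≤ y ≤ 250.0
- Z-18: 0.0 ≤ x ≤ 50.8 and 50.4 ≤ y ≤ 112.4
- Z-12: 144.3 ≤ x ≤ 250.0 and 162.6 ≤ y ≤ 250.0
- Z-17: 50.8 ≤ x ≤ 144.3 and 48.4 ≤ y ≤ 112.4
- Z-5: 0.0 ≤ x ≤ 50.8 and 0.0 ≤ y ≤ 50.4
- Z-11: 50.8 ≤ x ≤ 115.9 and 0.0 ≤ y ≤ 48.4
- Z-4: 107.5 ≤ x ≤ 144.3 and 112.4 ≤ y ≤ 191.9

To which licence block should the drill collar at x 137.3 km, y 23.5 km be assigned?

Z-3

The point has x = 137.3 and y = 23.5.
Only Z-3 satisfies 115.9 ≤ x ≤ 144.3 and 0.0 ≤ y ≤ 48.4.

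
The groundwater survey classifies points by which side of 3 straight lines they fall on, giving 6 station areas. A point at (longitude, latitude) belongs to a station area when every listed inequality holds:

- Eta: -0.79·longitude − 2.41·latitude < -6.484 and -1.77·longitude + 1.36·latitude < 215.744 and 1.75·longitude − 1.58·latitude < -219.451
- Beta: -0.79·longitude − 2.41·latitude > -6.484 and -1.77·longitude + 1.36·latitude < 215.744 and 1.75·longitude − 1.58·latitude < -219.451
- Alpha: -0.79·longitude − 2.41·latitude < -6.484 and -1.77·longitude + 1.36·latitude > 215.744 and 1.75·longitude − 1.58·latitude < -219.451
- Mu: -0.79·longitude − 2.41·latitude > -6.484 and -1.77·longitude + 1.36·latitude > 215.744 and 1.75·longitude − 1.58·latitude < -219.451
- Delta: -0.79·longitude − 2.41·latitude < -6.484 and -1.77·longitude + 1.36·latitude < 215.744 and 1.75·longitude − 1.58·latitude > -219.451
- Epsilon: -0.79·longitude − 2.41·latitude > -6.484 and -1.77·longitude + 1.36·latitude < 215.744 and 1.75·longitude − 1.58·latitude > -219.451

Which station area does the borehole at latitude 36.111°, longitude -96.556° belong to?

-0.79·-96.556 − 2.41·36.111 = -10.748, which is < -6.484
-1.77·-96.556 + 1.36·36.111 = 220.015, which is > 215.744
1.75·-96.556 − 1.58·36.111 = -226.028, which is < -219.451
This sign pattern matches Alpha.

Alpha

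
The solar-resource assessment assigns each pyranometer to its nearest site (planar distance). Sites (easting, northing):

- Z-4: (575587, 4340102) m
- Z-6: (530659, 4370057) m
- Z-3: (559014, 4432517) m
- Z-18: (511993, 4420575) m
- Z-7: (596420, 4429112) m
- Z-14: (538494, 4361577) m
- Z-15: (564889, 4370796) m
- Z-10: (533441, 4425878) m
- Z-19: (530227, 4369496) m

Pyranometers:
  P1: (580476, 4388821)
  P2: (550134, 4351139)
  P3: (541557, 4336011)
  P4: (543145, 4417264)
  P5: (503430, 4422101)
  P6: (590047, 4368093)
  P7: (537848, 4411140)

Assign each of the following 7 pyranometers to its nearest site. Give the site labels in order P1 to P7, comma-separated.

P1 → Z-15 (d²=567855194.00)
P2 → Z-14 (d²=244441444.00)
P3 → Z-14 (d²=663002325.00)
P4 → Z-10 (d²=168368612.00)
P5 → Z-18 (d²=75653645.00)
P6 → Z-15 (d²=640231173.00)
P7 → Z-10 (d²=236630293.00)

Z-15, Z-14, Z-14, Z-10, Z-18, Z-15, Z-10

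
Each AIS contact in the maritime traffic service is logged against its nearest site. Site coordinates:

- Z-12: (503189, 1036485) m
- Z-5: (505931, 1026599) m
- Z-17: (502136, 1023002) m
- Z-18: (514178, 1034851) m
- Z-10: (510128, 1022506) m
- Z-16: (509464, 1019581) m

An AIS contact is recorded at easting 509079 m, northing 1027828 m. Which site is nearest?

Z-5

Squared distances to each site:
Z-12: 109635749.000; Z-5: 11420345.000; Z-17: 71495525.000; Z-18: 75322330.000; Z-10: 29424085.000; Z-16: 68161234.000.
Minimum at Z-5.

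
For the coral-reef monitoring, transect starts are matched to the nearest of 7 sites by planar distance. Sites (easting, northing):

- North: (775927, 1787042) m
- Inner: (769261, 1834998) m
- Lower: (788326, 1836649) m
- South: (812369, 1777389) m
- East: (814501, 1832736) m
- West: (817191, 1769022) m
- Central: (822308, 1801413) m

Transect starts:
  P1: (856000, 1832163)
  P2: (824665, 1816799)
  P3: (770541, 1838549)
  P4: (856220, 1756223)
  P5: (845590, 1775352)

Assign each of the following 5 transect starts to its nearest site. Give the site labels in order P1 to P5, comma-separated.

P1 → East (d²=1722495330.00)
P2 → Central (d²=242284445.00)
P3 → Inner (d²=14248001.00)
P4 → West (d²=1687077242.00)
P5 → West (d²=846572101.00)

East, Central, Inner, West, West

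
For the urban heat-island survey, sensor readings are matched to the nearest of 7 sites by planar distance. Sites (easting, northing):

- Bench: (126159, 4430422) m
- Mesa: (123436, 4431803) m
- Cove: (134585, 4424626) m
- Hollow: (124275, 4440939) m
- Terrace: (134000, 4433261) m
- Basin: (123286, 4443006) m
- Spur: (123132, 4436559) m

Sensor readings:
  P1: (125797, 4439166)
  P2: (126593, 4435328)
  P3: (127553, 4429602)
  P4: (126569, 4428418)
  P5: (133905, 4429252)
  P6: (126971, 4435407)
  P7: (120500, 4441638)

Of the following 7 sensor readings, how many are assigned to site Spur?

2

P1 → Hollow
P2 → Spur
P3 → Bench
P4 → Bench
P5 → Terrace
P6 → Spur
P7 → Basin
2 of the 7 go to Spur.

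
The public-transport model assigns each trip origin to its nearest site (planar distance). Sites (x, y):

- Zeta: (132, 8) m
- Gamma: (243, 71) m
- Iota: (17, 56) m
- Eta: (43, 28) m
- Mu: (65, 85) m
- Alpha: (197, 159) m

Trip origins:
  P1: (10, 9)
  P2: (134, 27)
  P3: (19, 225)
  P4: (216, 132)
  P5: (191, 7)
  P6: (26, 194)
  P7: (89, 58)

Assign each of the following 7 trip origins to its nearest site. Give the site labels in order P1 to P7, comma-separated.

P1 → Eta (d²=1450.00)
P2 → Zeta (d²=365.00)
P3 → Mu (d²=21716.00)
P4 → Alpha (d²=1090.00)
P5 → Zeta (d²=3482.00)
P6 → Mu (d²=13402.00)
P7 → Mu (d²=1305.00)

Eta, Zeta, Mu, Alpha, Zeta, Mu, Mu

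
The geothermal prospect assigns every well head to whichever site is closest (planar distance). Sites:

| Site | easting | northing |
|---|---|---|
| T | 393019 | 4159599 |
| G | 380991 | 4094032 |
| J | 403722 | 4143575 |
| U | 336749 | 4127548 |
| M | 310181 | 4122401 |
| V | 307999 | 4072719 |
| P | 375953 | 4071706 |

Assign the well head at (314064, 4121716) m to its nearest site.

M

Squared distances to each site:
T: 7669013714.000; G: 5245627185.000; J: 8516372845.000; U: 548621449.000; M: 15546914.000; V: 2437490234.000; P: 6331248421.000.
Minimum at M.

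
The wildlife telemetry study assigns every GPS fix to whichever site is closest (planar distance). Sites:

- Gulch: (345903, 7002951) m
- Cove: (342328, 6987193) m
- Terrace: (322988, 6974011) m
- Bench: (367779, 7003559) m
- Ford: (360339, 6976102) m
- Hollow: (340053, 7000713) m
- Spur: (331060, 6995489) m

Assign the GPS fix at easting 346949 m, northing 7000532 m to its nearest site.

Gulch

Squared distances to each site:
Gulch: 6945677.000; Cove: 199282562.000; Terrace: 1277492962.000; Bench: 443051629.000; Ford: 776117000.000; Hollow: 47587577.000; Spur: 277892170.000.
Minimum at Gulch.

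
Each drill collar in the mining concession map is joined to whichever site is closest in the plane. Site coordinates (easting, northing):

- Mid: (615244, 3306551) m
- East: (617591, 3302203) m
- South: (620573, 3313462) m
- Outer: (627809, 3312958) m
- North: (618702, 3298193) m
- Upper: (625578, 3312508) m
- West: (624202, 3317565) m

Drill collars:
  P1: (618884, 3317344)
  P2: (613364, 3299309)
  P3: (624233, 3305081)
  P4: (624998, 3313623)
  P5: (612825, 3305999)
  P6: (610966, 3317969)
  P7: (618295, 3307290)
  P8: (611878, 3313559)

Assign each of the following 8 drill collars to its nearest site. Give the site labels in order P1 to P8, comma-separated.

P1 → South (d²=17922645.00)
P2 → East (d²=26242765.00)
P3 → East (d²=52399048.00)
P4 → Upper (d²=1579625.00)
P5 → Mid (d²=6156265.00)
P6 → South (d²=112607498.00)
P7 → Mid (d²=9854722.00)
P8 → Mid (d²=60442020.00)

South, East, East, Upper, Mid, South, Mid, Mid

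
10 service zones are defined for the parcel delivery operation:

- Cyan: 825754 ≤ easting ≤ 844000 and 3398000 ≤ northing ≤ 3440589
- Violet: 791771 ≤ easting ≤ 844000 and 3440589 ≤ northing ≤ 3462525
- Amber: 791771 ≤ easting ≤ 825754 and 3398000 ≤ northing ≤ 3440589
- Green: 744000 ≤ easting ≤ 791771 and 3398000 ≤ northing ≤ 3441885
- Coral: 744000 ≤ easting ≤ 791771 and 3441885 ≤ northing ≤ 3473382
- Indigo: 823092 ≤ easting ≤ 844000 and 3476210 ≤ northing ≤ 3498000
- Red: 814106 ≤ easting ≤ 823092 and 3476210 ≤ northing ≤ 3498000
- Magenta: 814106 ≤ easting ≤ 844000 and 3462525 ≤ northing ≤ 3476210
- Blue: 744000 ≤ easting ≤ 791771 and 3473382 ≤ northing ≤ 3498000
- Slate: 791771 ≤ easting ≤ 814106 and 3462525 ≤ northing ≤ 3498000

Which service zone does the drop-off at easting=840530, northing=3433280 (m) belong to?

The point has easting = 840530 and northing = 3433280.
Only Cyan satisfies 825754 ≤ easting ≤ 844000 and 3398000 ≤ northing ≤ 3440589.

Cyan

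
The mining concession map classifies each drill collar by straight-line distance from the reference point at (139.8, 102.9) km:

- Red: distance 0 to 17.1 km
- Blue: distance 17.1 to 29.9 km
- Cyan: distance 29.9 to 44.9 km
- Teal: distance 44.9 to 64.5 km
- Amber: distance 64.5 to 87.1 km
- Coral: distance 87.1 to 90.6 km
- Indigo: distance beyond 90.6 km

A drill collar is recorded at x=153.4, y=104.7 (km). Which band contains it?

Red

Distance = √((153.4−139.8)² + (104.7−102.9)²) = √(184.960 + 3.240) = 13.719 km.
0 ≤ 13.719 < 17.1 → Red.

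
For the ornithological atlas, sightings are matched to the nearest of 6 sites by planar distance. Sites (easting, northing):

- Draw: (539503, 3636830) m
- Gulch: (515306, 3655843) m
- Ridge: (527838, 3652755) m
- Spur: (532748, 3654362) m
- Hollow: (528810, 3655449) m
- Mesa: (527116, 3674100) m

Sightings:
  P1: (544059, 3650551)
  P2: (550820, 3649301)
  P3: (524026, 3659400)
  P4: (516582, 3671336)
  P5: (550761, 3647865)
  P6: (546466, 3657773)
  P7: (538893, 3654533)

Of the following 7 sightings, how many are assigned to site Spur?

3

P1 → Spur
P2 → Draw
P3 → Hollow
P4 → Mesa
P5 → Draw
P6 → Spur
P7 → Spur
3 of the 7 go to Spur.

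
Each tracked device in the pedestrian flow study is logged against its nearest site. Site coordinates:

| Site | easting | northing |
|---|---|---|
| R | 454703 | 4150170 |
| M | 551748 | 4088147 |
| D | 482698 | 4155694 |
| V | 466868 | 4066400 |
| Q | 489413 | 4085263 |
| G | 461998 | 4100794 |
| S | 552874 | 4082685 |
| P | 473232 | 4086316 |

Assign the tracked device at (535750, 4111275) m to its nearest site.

Squared distances to each site:
R: 8081437234.000; M: 790840388.000; D: 4787562265.000; V: 6758495549.000; Q: 2823741713.000; G: 5549208865.000; S: 1110619476.000; P: 4531452005.000.
Minimum at M.

M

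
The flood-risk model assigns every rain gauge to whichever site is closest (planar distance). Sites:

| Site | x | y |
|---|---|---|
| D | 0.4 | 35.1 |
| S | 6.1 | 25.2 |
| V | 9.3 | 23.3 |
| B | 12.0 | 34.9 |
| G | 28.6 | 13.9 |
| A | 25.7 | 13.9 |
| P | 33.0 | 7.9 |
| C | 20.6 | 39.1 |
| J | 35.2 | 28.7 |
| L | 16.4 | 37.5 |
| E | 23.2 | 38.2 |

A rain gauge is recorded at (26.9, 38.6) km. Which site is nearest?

E

Squared distances to each site:
D: 714.500; S: 612.200; V: 543.850; B: 235.700; G: 612.980; A: 611.530; P: 979.700; C: 39.940; J: 166.900; L: 111.460; E: 13.850.
Minimum at E.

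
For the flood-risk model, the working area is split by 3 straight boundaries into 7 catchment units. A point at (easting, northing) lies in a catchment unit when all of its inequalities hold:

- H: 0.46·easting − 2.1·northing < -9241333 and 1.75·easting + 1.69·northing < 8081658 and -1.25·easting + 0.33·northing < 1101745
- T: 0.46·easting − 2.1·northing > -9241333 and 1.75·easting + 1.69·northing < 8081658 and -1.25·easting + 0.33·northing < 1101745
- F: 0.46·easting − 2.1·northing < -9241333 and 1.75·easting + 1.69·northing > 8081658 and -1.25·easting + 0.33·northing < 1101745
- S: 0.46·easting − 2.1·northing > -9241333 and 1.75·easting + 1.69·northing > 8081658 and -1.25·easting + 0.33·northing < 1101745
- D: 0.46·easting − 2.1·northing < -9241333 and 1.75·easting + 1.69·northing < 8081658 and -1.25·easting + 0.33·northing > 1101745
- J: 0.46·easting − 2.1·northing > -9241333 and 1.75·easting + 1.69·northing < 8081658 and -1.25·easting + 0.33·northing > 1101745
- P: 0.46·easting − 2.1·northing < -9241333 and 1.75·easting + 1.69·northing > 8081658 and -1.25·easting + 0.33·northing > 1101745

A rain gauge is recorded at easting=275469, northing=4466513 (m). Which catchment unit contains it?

0.46·275469 − 2.1·4466513 = -9252961.560, which is < -9241333
1.75·275469 + 1.69·4466513 = 8030477.720, which is < 8081658
-1.25·275469 + 0.33·4466513 = 1129613.040, which is > 1101745
This sign pattern matches D.

D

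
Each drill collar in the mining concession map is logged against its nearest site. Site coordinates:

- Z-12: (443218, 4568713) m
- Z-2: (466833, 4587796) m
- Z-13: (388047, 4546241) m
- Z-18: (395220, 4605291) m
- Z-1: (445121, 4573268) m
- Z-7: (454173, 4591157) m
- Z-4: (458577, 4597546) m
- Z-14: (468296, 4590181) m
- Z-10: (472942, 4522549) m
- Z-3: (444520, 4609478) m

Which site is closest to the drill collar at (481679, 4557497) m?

Z-2

Squared distances to each site:
Z-12: 1605047177.000; Z-2: 1138433117.000; Z-13: 8893648960.000; Z-18: 9759425117.000; Z-1: 1585211805.000; Z-7: 1889575636.000; Z-4: 2137624805.000; Z-14: 1247348545.000; Z-10: 1297697873.000; Z-3: 4082815642.000.
Minimum at Z-2.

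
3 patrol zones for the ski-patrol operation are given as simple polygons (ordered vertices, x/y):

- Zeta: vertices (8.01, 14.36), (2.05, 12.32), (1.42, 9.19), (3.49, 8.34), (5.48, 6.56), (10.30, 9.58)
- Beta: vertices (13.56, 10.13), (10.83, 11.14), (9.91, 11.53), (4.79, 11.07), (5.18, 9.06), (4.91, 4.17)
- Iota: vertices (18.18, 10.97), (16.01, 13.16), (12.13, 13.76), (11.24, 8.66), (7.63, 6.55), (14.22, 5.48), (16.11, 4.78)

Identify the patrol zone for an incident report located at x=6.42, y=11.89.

Zeta

Cast a ray rightward from (6.42, 11.89). For each polygon, the edges (by vertex number in listed order) whose endpoints lie on opposite sides of y = 11.89, where each meets that height, and whether that is right or left of the point:
Zeta: 2–3 at x≈1.963 (left), 6–1 at x≈9.193 (right) → 1 crossing.
Beta: no edge straddles that height → 0 crossings.
Iota: 1–2 at x≈17.268 (right), 3–4 at x≈11.804 (right) → 2 crossings.
Only Zeta has an odd count, so the point is inside Zeta.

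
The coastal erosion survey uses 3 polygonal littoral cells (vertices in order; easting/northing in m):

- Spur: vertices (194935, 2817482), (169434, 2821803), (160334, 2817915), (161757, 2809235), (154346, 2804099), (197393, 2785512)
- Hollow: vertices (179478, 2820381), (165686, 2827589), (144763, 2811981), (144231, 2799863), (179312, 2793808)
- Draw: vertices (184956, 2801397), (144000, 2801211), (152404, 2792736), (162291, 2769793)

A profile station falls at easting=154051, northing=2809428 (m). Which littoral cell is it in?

Hollow

Cast a ray rightward from (154051, 2809428). For each polygon, the edges (by vertex number in listed order) whose endpoints lie on opposite sides of northing = 2809428, where each meets that height, and whether that is right or left of the point:
Spur: 3–4 at easting≈161725.4 (right), 6–1 at easting≈195554.2 (right) → 2 crossings.
Hollow: 3–4 at easting≈144650.9 (left), 5–1 at easting≈179409.6 (right) → 1 crossing.
Draw: no edge straddles that height → 0 crossings.
Only Hollow has an odd count, so the point is inside Hollow.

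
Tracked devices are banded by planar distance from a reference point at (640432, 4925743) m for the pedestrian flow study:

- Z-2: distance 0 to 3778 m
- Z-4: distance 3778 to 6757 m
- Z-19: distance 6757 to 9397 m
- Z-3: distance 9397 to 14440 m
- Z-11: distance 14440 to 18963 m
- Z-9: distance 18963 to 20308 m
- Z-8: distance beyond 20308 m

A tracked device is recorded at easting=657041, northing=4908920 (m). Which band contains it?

Z-8

Distance = √((657041−640432)² + (4908920−4925743)²) = √(275858881.000 + 283013329.000) = 23640.478 m.
20308 ≤ 23640.478 < ∞ → Z-8.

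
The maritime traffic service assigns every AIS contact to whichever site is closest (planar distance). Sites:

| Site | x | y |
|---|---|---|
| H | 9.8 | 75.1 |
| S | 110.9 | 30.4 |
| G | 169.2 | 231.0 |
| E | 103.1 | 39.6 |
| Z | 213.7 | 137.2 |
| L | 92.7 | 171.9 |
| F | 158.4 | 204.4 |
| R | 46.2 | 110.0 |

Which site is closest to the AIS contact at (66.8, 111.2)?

R

Squared distances to each site:
H: 4552.210; S: 8473.450; G: 24837.800; E: 6444.250; Z: 22255.610; L: 4355.300; F: 17076.800; R: 425.800.
Minimum at R.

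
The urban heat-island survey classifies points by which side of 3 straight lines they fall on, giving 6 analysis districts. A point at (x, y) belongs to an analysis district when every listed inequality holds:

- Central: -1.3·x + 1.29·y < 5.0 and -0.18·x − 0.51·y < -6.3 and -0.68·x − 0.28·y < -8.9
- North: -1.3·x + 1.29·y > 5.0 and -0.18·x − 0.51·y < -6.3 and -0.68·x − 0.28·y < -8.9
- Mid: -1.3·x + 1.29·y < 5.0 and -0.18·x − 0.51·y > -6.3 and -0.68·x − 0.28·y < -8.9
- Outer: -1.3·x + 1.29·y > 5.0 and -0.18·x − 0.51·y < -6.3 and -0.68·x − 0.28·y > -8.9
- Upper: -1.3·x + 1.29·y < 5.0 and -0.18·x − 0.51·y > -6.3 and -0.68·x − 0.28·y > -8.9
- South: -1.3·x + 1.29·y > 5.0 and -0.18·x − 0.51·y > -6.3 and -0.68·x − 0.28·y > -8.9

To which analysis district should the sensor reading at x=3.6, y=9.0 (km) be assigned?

-1.3·3.6 + 1.29·9.0 = 6.930, which is > 5.0
-0.18·3.6 − 0.51·9.0 = -5.238, which is > -6.3
-0.68·3.6 − 0.28·9.0 = -4.968, which is > -8.9
This sign pattern matches South.

South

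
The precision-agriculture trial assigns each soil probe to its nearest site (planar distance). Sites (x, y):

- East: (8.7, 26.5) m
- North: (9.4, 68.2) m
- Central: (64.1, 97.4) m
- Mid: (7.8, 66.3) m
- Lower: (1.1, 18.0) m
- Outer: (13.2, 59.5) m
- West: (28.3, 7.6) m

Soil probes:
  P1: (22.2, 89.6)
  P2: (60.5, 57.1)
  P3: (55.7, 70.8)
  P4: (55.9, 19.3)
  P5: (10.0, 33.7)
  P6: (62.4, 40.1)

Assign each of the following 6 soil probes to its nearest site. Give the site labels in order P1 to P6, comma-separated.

P1 → North (d²=621.80)
P2 → Central (d²=1637.05)
P3 → Central (d²=778.12)
P4 → West (d²=898.65)
P5 → East (d²=53.53)
P6 → West (d²=2219.06)

North, Central, Central, West, East, West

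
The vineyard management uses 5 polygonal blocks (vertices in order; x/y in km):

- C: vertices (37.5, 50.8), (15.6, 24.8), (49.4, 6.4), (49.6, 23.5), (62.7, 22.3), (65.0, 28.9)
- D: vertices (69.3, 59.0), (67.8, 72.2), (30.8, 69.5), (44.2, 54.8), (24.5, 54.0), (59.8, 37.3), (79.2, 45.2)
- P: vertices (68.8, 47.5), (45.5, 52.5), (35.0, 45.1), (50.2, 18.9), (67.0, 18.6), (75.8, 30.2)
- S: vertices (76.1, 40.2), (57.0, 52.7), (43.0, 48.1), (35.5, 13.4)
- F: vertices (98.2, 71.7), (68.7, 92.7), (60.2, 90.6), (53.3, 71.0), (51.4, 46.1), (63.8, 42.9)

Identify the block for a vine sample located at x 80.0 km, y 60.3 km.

F

Cast a ray rightward from (80.0, 60.3). For each polygon, the edges (by vertex number in listed order) whose endpoints lie on opposite sides of y = 60.3, where each meets that height, and whether that is right or left of the point:
C: no edge straddles that height → 0 crossings.
D: 1–2 at x≈69.15 (left), 3–4 at x≈39.19 (left) → 0 crossings.
P: no edge straddles that height → 0 crossings.
S: no edge straddles that height → 0 crossings.
F: 4–5 at x≈52.48 (left), 6–1 at x≈84.58 (right) → 1 crossing.
Only F has an odd count, so the point is inside F.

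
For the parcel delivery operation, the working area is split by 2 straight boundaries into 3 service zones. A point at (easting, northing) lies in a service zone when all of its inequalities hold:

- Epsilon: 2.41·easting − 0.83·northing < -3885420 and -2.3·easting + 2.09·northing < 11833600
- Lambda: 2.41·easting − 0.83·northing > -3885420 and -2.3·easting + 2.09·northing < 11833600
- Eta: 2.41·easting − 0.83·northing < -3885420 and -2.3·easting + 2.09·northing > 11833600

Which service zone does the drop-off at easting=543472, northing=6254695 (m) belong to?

Lambda

2.41·543472 − 0.83·6254695 = -3881629.330, which is > -3885420
-2.3·543472 + 2.09·6254695 = 11822326.950, which is < 11833600
This sign pattern matches Lambda.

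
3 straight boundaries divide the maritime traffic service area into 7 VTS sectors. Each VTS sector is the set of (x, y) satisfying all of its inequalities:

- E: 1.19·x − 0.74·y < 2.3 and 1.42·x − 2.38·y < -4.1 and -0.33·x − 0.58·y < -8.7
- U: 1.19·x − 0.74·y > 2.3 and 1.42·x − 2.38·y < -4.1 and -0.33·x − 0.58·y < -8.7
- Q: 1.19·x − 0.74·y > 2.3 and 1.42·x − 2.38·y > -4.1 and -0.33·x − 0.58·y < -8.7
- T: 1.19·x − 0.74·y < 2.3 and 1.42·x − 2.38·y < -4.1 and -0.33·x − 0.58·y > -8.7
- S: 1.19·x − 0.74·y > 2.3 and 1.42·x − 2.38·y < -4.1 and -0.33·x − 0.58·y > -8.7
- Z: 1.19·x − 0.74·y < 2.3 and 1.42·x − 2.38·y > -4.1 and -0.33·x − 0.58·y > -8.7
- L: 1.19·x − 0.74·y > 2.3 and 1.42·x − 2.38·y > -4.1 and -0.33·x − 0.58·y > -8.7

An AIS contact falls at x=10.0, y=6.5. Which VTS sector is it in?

1.19·10.0 − 0.74·6.5 = 7.090, which is > 2.3
1.42·10.0 − 2.38·6.5 = -1.270, which is > -4.1
-0.33·10.0 − 0.58·6.5 = -7.070, which is > -8.7
This sign pattern matches L.

L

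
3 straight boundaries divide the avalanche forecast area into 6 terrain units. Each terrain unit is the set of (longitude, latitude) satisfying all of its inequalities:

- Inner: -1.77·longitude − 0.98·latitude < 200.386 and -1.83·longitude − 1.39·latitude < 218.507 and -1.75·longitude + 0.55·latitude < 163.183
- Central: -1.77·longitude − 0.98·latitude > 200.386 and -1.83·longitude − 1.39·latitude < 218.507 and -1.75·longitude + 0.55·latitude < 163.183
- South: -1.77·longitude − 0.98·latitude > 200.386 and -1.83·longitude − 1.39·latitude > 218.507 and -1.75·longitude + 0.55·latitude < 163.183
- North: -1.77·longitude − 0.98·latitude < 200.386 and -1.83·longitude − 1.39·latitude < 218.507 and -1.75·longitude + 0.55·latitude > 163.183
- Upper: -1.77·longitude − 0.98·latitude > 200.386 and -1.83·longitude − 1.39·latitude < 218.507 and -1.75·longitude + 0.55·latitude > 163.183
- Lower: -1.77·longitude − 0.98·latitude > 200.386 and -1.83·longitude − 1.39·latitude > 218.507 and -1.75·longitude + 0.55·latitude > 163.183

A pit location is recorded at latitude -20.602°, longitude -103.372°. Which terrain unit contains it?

-1.77·-103.372 − 0.98·-20.602 = 203.158, which is > 200.386
-1.83·-103.372 − 1.39·-20.602 = 217.808, which is < 218.507
-1.75·-103.372 + 0.55·-20.602 = 169.570, which is > 163.183
This sign pattern matches Upper.

Upper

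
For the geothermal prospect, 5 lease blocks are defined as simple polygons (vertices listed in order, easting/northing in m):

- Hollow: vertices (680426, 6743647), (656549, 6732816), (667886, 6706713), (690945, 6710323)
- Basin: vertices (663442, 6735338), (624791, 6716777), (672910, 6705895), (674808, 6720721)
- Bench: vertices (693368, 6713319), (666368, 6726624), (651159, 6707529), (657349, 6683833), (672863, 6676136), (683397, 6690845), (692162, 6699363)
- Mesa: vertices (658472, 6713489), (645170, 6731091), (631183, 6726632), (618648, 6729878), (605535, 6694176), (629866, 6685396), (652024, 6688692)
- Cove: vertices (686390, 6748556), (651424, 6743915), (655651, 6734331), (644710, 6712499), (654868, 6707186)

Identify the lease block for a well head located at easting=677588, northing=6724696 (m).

Hollow

Cast a ray rightward from (677588, 6724696). For each polygon, the edges (by vertex number in listed order) whose endpoints lie on opposite sides of northing = 6724696, where each meets that height, and whether that is right or left of the point:
Hollow: 2–3 at easting≈660075.7 (left), 4–1 at easting≈686408.0 (right) → 1 crossing.
Basin: 1–2 at easting≈641281.3 (left), 4–1 at easting≈671717.1 (left) → 0 crossings.
Bench: 1–2 at easting≈670280.5 (left), 2–3 at easting≈664832.4 (left) → 0 crossings.
Mesa: 1–2 at easting≈650002.8 (left), 4–5 at easting≈616744.7 (left) → 0 crossings.
Cove: 3–4 at easting≈650822.5 (left), 5–1 at easting≈668209.8 (left) → 0 crossings.
Only Hollow has an odd count, so the point is inside Hollow.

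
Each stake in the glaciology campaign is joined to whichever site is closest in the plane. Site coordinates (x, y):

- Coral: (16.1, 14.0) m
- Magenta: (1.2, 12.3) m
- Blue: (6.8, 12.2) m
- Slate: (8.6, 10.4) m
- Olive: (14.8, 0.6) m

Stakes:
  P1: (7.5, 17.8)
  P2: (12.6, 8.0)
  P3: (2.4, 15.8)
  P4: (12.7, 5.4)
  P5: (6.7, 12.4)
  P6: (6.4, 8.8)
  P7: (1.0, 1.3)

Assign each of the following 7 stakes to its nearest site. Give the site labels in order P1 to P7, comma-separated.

Blue, Slate, Magenta, Olive, Blue, Slate, Magenta

P1 → Blue (d²=31.85)
P2 → Slate (d²=21.76)
P3 → Magenta (d²=13.69)
P4 → Olive (d²=27.45)
P5 → Blue (d²=0.05)
P6 → Slate (d²=7.40)
P7 → Magenta (d²=121.04)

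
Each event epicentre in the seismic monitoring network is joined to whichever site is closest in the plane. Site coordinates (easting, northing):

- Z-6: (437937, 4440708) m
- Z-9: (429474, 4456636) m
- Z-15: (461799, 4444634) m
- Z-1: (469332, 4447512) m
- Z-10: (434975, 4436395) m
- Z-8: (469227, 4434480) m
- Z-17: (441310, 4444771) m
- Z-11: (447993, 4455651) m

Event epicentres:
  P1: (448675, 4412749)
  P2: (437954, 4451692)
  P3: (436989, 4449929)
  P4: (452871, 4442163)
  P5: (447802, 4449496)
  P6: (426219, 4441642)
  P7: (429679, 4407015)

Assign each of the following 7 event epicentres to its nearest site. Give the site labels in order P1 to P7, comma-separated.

P1 → Z-10 (d²=746823316.00)
P2 → Z-17 (d²=59162977.00)
P3 → Z-17 (d²=45276005.00)
P4 → Z-15 (d²=85815025.00)
P5 → Z-11 (d²=37920506.00)
P6 → Z-10 (d²=104198545.00)
P7 → Z-10 (d²=891232016.00)

Z-10, Z-17, Z-17, Z-15, Z-11, Z-10, Z-10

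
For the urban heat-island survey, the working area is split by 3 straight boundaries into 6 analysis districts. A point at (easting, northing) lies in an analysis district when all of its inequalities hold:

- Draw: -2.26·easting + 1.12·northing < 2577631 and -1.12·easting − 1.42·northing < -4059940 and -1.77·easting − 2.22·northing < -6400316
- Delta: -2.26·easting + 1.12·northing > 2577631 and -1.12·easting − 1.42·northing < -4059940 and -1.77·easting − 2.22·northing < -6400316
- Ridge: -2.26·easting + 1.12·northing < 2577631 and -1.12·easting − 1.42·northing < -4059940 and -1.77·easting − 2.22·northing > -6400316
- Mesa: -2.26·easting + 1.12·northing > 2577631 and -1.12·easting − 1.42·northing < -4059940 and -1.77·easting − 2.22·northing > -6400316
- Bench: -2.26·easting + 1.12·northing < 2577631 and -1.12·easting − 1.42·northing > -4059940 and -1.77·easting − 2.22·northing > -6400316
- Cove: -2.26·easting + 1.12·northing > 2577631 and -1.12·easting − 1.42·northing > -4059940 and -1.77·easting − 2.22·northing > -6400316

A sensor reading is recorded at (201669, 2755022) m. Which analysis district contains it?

-2.26·201669 + 1.12·2755022 = 2629852.700, which is > 2577631
-1.12·201669 − 1.42·2755022 = -4138000.520, which is < -4059940
-1.77·201669 − 2.22·2755022 = -6473102.970, which is < -6400316
This sign pattern matches Delta.

Delta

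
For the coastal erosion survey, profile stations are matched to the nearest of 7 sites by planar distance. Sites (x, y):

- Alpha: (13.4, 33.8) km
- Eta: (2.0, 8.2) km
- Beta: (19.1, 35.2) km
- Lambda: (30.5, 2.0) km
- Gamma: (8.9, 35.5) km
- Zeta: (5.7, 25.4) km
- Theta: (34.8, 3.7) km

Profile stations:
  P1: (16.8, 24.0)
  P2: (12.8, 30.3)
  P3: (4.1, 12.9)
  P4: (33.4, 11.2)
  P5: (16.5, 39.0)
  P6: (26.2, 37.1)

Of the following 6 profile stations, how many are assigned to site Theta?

P1 → Alpha
P2 → Alpha
P3 → Eta
P4 → Theta
P5 → Beta
P6 → Beta
1 of the 6 goes to Theta.

1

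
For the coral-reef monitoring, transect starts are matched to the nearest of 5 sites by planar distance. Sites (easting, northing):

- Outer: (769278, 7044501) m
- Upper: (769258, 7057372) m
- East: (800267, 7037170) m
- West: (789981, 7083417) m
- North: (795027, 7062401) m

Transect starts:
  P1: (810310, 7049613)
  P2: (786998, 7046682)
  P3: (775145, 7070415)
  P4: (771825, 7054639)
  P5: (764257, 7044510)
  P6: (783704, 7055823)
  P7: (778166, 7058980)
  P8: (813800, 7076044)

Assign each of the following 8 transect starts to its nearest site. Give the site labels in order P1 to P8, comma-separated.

P1 → East (d²=255690098.00)
P2 → East (d²=266544505.00)
P3 → Upper (d²=204776618.00)
P4 → Upper (d²=14058778.00)
P5 → Outer (d²=25210522.00)
P6 → North (d²=171480413.00)
P7 → Upper (d²=81938128.00)
P8 → North (d²=538556978.00)

East, East, Upper, Upper, Outer, North, Upper, North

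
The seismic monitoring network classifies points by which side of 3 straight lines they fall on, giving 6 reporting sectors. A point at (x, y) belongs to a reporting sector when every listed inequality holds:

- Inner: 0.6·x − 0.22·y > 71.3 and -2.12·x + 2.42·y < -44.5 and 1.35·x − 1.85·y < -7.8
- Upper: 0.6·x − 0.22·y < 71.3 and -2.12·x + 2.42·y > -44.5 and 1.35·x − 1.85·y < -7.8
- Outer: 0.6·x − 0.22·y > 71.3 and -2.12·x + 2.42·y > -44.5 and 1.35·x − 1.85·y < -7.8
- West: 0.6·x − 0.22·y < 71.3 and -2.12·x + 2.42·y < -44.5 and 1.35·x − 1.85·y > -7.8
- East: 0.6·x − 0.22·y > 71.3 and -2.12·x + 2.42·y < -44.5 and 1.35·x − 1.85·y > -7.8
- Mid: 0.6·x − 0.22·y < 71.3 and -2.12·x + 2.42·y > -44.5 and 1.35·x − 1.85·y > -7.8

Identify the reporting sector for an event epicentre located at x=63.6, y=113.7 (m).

0.6·63.6 − 0.22·113.7 = 13.146, which is < 71.3
-2.12·63.6 + 2.42·113.7 = 140.322, which is > -44.5
1.35·63.6 − 1.85·113.7 = -124.485, which is < -7.8
This sign pattern matches Upper.

Upper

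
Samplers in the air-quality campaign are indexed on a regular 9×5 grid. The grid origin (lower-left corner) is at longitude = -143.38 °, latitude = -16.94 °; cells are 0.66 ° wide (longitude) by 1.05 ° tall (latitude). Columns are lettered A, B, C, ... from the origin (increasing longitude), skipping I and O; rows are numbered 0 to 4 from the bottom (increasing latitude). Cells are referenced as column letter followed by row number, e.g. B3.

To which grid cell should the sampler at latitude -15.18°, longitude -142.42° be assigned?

Column index: ⌊(-142.42 − -143.38) / 0.66⌋ = ⌊1.455⌋ = 1 → column B
Row offset from origin: ⌊(-15.18 − -16.94) / 1.05⌋ = ⌊1.676⌋ = 1 → row 1

B1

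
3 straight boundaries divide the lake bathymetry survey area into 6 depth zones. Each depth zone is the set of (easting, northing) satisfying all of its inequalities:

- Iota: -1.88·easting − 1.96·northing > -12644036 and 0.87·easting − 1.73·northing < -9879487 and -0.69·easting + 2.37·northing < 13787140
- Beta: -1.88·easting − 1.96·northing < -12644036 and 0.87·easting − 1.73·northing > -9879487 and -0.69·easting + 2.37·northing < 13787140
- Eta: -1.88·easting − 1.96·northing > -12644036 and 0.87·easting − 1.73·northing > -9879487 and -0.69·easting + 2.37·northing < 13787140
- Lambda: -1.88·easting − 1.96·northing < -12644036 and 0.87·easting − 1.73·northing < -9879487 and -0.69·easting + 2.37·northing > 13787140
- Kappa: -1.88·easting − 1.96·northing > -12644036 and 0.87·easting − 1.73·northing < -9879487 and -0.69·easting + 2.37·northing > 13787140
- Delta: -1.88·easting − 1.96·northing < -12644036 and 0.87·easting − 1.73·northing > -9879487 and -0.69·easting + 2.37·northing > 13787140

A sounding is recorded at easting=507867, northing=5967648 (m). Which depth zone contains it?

Lambda

-1.88·507867 − 1.96·5967648 = -12651380.040, which is < -12644036
0.87·507867 − 1.73·5967648 = -9882186.750, which is < -9879487
-0.69·507867 + 2.37·5967648 = 13792897.530, which is > 13787140
This sign pattern matches Lambda.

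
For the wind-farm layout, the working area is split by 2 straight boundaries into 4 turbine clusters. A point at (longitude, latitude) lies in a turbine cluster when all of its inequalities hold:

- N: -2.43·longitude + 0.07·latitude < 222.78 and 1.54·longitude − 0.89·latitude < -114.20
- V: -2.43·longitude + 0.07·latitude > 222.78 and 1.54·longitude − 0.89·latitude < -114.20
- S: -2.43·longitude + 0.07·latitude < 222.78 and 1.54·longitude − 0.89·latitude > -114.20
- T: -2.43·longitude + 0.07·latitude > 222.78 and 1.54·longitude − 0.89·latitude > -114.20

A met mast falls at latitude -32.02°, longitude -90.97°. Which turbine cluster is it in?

S

-2.43·-90.97 + 0.07·-32.02 = 218.816, which is < 222.78
1.54·-90.97 − 0.89·-32.02 = -111.596, which is > -114.20
This sign pattern matches S.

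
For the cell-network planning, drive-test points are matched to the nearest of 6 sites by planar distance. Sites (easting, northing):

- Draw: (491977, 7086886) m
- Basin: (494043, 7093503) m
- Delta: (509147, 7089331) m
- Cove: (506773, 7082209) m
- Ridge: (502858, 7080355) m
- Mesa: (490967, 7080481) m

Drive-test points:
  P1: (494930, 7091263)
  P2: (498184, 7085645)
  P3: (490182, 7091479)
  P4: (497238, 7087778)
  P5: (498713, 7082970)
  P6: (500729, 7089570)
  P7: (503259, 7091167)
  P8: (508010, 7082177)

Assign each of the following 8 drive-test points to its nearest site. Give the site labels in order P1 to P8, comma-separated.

Basin, Draw, Basin, Draw, Ridge, Basin, Delta, Cove

P1 → Basin (d²=5804369.00)
P2 → Draw (d²=40066930.00)
P3 → Basin (d²=19003897.00)
P4 → Draw (d²=28473785.00)
P5 → Ridge (d²=24019250.00)
P6 → Basin (d²=60171085.00)
P7 → Delta (d²=38039440.00)
P8 → Cove (d²=1531193.00)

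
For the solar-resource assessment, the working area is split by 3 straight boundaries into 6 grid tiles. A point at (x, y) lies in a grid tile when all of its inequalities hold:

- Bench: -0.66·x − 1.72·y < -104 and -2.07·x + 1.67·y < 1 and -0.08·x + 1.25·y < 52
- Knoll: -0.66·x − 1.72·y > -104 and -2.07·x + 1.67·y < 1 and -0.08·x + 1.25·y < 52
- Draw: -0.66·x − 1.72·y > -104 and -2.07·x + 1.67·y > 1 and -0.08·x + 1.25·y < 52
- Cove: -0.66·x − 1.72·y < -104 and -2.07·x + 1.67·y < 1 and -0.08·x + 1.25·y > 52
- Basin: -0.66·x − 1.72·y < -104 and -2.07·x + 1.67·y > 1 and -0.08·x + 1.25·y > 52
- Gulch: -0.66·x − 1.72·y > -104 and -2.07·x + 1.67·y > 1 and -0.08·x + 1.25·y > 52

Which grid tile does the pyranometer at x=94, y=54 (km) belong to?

-0.66·94 − 1.72·54 = -154.920, which is < -104
-2.07·94 + 1.67·54 = -104.400, which is < 1
-0.08·94 + 1.25·54 = 59.980, which is > 52
This sign pattern matches Cove.

Cove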